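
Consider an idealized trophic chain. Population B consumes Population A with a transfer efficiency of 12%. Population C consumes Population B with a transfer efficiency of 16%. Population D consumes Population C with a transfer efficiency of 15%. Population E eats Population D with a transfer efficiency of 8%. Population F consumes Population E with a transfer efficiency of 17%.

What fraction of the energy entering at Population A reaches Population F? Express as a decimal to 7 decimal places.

Product of link efficiencies: 0.12 × 0.16 × 0.15 × 0.08 × 0.17 = 0.000039168

0.0000392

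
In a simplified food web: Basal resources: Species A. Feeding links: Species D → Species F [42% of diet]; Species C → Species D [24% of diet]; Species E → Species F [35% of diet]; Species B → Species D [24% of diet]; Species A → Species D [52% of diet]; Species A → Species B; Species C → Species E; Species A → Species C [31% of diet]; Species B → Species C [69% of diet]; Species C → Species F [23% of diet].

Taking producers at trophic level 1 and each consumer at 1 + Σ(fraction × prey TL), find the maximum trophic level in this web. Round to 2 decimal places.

4.02

Species B: 1 + 1 = 2
Species C: 1 + (0.31×1 + 0.69×2) = 2.69
Species D: 1 + (0.52×1 + 0.24×2.69 + 0.24×2) = 2.6456
Species E: 1 + 2.69 = 3.69
Species F: 1 + (0.35×3.69 + 0.23×2.69 + 0.42×2.6456) = 4.021352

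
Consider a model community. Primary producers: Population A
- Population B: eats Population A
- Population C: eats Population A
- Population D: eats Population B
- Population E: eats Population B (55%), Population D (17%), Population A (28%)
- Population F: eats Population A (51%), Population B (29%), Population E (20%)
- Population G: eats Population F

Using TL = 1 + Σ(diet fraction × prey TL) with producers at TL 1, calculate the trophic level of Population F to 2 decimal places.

2.67

Population B: 1 + 1 = 2
Population C: 1 + 1 = 2
Population D: 1 + 2 = 3
Population E: 1 + (0.55×2 + 0.17×3 + 0.28×1) = 2.89
Population F: 1 + (0.51×1 + 0.29×2 + 0.2×2.89) = 2.668
Population G: 1 + 2.668 = 3.668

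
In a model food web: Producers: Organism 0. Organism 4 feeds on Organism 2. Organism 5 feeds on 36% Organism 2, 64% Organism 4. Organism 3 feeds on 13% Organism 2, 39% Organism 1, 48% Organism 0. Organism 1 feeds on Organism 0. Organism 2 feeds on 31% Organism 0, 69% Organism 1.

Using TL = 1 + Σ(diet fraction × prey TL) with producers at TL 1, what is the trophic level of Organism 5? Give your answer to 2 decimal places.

Organism 1: 1 + 1 = 2
Organism 2: 1 + (0.31×1 + 0.69×2) = 2.69
Organism 3: 1 + (0.13×2.69 + 0.39×2 + 0.48×1) = 2.6097
Organism 4: 1 + 2.69 = 3.69
Organism 5: 1 + (0.36×2.69 + 0.64×3.69) = 4.33

4.33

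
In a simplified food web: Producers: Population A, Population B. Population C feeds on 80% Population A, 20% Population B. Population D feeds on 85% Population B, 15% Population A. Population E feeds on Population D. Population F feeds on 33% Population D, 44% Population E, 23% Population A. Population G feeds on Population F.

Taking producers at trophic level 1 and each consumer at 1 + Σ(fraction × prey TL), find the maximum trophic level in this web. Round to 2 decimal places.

4.21

Population C: 1 + (0.8×1 + 0.2×1) = 2
Population D: 1 + (0.85×1 + 0.15×1) = 2
Population E: 1 + 2 = 3
Population F: 1 + (0.33×2 + 0.44×3 + 0.23×1) = 3.21
Population G: 1 + 3.21 = 4.21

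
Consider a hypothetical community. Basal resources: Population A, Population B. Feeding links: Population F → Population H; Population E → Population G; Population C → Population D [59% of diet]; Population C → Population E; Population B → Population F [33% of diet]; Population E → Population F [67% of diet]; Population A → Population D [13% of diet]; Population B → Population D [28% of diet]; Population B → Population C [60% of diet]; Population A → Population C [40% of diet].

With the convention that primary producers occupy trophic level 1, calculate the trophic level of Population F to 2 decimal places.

3.34

Population C: 1 + (0.4×1 + 0.6×1) = 2
Population D: 1 + (0.59×2 + 0.28×1 + 0.13×1) = 2.59
Population E: 1 + 2 = 3
Population F: 1 + (0.67×3 + 0.33×1) = 3.34
Population G: 1 + 3 = 4
Population H: 1 + 3.34 = 4.34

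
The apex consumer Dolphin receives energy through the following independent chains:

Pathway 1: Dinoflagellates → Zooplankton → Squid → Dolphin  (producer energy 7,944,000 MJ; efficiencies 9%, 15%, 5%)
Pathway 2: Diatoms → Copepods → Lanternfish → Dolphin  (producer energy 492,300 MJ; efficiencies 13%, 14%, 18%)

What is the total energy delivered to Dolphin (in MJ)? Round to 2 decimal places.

6974.97 MJ

Pathway 1: 7944000 × 0.09 × 0.15 × 0.05 = 5362.2 MJ
Pathway 2: 492300 × 0.13 × 0.14 × 0.18 = 1612.7748 MJ
Total at Dolphin: 5362.2 + 1612.7748 = 6974.9748 MJ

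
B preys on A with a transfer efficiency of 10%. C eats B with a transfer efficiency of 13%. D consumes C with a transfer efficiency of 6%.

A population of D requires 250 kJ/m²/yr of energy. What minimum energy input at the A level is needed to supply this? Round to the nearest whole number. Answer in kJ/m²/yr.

Cumulative transfer efficiency: 0.1 × 0.13 × 0.06 = 0.00078
A energy = 250 / 0.00078 = 320513 kJ/m²/yr

320513 kJ/m²/yr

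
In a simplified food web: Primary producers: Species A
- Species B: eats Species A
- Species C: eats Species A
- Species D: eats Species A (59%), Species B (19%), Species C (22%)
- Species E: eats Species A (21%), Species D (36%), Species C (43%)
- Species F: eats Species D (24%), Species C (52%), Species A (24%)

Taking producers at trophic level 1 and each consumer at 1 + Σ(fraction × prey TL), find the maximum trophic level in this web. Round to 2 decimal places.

Species B: 1 + 1 = 2
Species C: 1 + 1 = 2
Species D: 1 + (0.59×1 + 0.19×2 + 0.22×2) = 2.41
Species E: 1 + (0.21×1 + 0.36×2.41 + 0.43×2) = 2.9376
Species F: 1 + (0.24×2.41 + 0.52×2 + 0.24×1) = 2.8584

2.94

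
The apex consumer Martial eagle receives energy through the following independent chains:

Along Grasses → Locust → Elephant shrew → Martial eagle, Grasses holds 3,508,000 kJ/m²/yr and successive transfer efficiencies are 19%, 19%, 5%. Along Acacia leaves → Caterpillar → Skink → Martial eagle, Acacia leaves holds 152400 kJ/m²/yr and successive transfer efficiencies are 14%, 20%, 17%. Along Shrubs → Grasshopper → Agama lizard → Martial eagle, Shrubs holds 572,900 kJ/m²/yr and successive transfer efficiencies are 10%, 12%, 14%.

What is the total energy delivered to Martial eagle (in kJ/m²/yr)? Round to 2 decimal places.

Via Grasses: 3508000 × 0.19 × 0.19 × 0.05 = 6331.94 kJ/m²/yr
Via Acacia leaves: 152400 × 0.14 × 0.2 × 0.17 = 725.424 kJ/m²/yr
Via Shrubs: 572900 × 0.1 × 0.12 × 0.14 = 962.472 kJ/m²/yr
Total at Martial eagle: 6331.94 + 725.424 + 962.472 = 8019.836 kJ/m²/yr

8019.84 kJ/m²/yr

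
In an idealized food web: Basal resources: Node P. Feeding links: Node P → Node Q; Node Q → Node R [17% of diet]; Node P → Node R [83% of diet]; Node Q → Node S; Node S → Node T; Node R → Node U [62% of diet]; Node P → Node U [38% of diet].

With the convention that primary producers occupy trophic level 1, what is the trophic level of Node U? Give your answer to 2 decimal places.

2.73

Node Q: 1 + 1 = 2
Node R: 1 + (0.17×2 + 0.83×1) = 2.17
Node S: 1 + 2 = 3
Node T: 1 + 3 = 4
Node U: 1 + (0.62×2.17 + 0.38×1) = 2.7254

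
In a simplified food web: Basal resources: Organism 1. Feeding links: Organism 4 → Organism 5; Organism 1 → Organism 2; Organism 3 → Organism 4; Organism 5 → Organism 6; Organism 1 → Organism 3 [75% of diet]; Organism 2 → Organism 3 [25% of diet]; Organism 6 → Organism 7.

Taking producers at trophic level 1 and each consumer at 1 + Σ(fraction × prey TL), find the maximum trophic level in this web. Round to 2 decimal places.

6.25

Organism 2: 1 + 1 = 2
Organism 3: 1 + (0.25×2 + 0.75×1) = 2.25
Organism 4: 1 + 2.25 = 3.25
Organism 5: 1 + 3.25 = 4.25
Organism 6: 1 + 4.25 = 5.25
Organism 7: 1 + 5.25 = 6.25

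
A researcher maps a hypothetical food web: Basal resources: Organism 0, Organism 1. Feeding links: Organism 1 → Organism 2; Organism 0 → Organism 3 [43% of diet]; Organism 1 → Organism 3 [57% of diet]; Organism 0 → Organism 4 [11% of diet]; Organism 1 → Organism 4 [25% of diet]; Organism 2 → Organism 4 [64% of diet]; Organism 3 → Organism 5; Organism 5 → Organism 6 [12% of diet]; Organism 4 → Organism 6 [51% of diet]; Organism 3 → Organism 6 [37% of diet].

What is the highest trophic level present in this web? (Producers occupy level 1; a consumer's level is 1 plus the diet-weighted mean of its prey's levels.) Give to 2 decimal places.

3.45

Organism 2: 1 + 1 = 2
Organism 3: 1 + (0.43×1 + 0.57×1) = 2
Organism 4: 1 + (0.11×1 + 0.25×1 + 0.64×2) = 2.64
Organism 5: 1 + 2 = 3
Organism 6: 1 + (0.12×3 + 0.51×2.64 + 0.37×2) = 3.4464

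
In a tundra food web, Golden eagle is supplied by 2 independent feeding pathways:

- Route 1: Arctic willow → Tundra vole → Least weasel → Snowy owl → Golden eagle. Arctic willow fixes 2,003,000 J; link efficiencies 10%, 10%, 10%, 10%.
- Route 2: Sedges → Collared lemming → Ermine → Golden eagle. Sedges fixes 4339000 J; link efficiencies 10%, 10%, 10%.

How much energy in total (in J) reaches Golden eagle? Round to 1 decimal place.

Route 1: 2003000 × 0.1 × 0.1 × 0.1 × 0.1 = 200.3 J
Route 2: 4339000 × 0.1 × 0.1 × 0.1 = 4339 J
Total at Golden eagle: 200.3 + 4339 = 4539.3 J

4539.3 J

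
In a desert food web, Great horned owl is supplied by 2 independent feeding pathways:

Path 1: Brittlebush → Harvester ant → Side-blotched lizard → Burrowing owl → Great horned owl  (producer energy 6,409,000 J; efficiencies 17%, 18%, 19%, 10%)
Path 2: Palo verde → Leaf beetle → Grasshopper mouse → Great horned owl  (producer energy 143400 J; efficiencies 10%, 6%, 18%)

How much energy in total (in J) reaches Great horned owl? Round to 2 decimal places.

3881.06 J

Path 1: 6409000 × 0.17 × 0.18 × 0.19 × 0.1 = 3726.1926 J
Path 2: 143400 × 0.1 × 0.06 × 0.18 = 154.872 J
Total at Great horned owl: 3726.1926 + 154.872 = 3881.0646 J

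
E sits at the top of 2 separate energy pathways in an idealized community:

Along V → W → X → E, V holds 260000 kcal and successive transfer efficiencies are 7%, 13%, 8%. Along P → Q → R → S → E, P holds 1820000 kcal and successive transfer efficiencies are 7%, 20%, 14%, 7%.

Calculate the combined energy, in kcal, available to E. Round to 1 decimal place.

439.0 kcal

Via V: 260000 × 0.07 × 0.13 × 0.08 = 189.28 kcal
Via P: 1820000 × 0.07 × 0.2 × 0.14 × 0.07 = 249.704 kcal
Total at E: 189.28 + 249.704 = 438.984 kcal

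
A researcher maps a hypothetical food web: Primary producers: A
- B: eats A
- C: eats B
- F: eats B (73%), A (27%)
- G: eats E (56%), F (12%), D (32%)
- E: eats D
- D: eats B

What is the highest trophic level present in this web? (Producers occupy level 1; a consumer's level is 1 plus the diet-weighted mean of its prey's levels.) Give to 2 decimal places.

4.53

B: 1 + 1 = 2
C: 1 + 2 = 3
D: 1 + 2 = 3
E: 1 + 3 = 4
F: 1 + (0.73×2 + 0.27×1) = 2.73
G: 1 + (0.56×4 + 0.12×2.73 + 0.32×3) = 4.5276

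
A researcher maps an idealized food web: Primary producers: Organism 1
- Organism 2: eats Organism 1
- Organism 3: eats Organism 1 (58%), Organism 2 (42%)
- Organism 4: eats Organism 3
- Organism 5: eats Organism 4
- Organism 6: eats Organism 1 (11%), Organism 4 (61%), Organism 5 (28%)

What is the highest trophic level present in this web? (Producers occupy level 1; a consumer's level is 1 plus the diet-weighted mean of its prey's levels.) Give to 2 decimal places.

Organism 2: 1 + 1 = 2
Organism 3: 1 + (0.58×1 + 0.42×2) = 2.42
Organism 4: 1 + 2.42 = 3.42
Organism 5: 1 + 3.42 = 4.42
Organism 6: 1 + (0.11×1 + 0.61×3.42 + 0.28×4.42) = 4.4338

4.43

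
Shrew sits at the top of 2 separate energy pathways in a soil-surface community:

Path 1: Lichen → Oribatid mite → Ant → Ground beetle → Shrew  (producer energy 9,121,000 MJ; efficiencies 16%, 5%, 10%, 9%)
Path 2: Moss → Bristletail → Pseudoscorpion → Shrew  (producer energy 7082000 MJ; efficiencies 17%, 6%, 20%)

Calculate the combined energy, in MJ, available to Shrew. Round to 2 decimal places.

Path 1: 9121000 × 0.16 × 0.05 × 0.1 × 0.09 = 656.712 MJ
Path 2: 7082000 × 0.17 × 0.06 × 0.2 = 14447.28 MJ
Total at Shrew: 656.712 + 14447.28 = 15103.992 MJ

15103.99 MJ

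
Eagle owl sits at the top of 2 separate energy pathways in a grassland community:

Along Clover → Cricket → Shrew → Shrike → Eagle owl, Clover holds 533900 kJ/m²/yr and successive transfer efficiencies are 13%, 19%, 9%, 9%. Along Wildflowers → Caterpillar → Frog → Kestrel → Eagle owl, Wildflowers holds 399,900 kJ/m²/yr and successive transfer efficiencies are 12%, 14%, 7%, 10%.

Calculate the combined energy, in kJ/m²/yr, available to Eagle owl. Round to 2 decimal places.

153.85 kJ/m²/yr

Via Clover: 533900 × 0.13 × 0.19 × 0.09 × 0.09 = 106.817373 kJ/m²/yr
Via Wildflowers: 399900 × 0.12 × 0.14 × 0.07 × 0.1 = 47.02824 kJ/m²/yr
Total at Eagle owl: 106.817373 + 47.02824 = 153.845613 kJ/m²/yr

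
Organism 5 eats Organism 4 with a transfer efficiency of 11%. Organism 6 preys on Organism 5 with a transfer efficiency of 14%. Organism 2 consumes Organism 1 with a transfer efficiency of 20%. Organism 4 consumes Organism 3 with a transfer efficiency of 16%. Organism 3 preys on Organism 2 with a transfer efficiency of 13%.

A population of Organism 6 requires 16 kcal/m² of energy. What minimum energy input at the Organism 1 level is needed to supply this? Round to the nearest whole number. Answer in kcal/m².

249750 kcal/m²

Cumulative transfer efficiency: 0.2 × 0.13 × 0.16 × 0.11 × 0.14 = 0.000064064
Organism 1 energy = 16 / 0.000064064 = 249750 kcal/m²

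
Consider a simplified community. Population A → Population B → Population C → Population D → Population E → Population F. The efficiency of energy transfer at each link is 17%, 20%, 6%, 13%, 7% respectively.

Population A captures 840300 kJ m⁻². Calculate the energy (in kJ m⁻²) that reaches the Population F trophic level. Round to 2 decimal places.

15.60 kJ m⁻²

Population B: 840300 × 0.17 = 142851 kJ m⁻²
Population C: 142851 × 0.2 = 28570.2 kJ m⁻²
Population D: 28570.2 × 0.06 = 1714.212 kJ m⁻²
Population E: 1714.212 × 0.13 = 222.84756 kJ m⁻²
Population F: 222.84756 × 0.07 = 15.5993292 kJ m⁻²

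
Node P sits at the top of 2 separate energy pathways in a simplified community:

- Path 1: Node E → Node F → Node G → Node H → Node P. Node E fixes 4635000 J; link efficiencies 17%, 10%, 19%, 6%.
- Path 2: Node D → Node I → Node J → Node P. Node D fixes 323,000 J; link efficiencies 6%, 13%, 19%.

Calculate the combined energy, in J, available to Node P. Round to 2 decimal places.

1376.95 J

Path 1: 4635000 × 0.17 × 0.1 × 0.19 × 0.06 = 898.263 J
Path 2: 323000 × 0.06 × 0.13 × 0.19 = 478.686 J
Total at Node P: 898.263 + 478.686 = 1376.949 J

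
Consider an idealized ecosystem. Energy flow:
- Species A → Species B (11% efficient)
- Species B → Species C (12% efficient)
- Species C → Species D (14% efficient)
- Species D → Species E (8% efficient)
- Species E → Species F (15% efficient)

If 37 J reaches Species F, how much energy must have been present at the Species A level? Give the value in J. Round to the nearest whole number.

Cumulative transfer efficiency: 0.11 × 0.12 × 0.14 × 0.08 × 0.15 = 0.000022176
Species A energy = 37 / 0.000022176 = 1668470 J

1668470 J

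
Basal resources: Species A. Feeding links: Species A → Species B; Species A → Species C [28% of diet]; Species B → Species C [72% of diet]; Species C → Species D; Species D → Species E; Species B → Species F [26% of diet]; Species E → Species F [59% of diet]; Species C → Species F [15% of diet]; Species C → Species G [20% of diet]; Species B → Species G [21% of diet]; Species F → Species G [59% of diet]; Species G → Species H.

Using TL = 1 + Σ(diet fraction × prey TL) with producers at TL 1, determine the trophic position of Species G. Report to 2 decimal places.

4.74

Species B: 1 + 1 = 2
Species C: 1 + (0.28×1 + 0.72×2) = 2.72
Species D: 1 + 2.72 = 3.72
Species E: 1 + 3.72 = 4.72
Species F: 1 + (0.26×2 + 0.59×4.72 + 0.15×2.72) = 4.7128
Species G: 1 + (0.2×2.72 + 0.21×2 + 0.59×4.7128) = 4.744552
Species H: 1 + 4.744552 = 5.744552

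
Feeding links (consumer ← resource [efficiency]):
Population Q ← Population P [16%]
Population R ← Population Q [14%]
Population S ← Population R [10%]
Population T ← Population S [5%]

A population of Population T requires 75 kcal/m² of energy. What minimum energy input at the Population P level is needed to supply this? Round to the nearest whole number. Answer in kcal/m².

669643 kcal/m²

Cumulative transfer efficiency: 0.16 × 0.14 × 0.1 × 0.05 = 0.000112
Population P energy = 75 / 0.000112 = 669643 kcal/m²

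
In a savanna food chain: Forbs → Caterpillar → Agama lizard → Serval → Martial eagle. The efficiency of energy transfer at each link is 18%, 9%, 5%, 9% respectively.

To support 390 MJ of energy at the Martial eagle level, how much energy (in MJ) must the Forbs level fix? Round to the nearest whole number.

5349794 MJ

Cumulative transfer efficiency: 0.18 × 0.09 × 0.05 × 0.09 = 0.0000729
Forbs energy = 390 / 0.0000729 = 5349794 MJ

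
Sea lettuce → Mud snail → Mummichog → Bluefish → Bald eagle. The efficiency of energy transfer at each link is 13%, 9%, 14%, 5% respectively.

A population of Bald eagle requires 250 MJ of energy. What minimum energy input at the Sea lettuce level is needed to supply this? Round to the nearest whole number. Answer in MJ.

Cumulative transfer efficiency: 0.13 × 0.09 × 0.14 × 0.05 = 0.0000819
Sea lettuce energy = 250 / 0.0000819 = 3052503 MJ

3052503 MJ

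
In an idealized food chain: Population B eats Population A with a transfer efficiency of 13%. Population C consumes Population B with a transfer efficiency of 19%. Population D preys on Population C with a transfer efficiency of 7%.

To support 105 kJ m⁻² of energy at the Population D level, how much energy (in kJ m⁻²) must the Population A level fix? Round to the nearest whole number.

Cumulative transfer efficiency: 0.13 × 0.19 × 0.07 = 0.001729
Population A energy = 105 / 0.001729 = 60729 kJ m⁻²

60729 kJ m⁻²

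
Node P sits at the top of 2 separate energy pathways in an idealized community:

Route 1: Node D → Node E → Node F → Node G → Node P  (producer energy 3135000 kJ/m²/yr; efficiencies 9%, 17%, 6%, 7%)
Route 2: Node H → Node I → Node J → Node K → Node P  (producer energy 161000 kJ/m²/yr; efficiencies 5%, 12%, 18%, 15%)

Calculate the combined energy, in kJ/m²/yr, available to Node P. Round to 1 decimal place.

Route 1: 3135000 × 0.09 × 0.17 × 0.06 × 0.07 = 201.4551 kJ/m²/yr
Route 2: 161000 × 0.05 × 0.12 × 0.18 × 0.15 = 26.082 kJ/m²/yr
Total at Node P: 201.4551 + 26.082 = 227.5371 kJ/m²/yr

227.5 kJ/m²/yr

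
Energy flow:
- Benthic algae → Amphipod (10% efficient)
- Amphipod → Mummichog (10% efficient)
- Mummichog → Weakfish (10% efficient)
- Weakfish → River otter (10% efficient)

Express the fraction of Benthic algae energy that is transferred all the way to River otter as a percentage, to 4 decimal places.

0.0100%

Product of link efficiencies: 0.1 × 0.1 × 0.1 × 0.1 = 0.0001
As a percentage: 0.0001 × 100 = 0.0100%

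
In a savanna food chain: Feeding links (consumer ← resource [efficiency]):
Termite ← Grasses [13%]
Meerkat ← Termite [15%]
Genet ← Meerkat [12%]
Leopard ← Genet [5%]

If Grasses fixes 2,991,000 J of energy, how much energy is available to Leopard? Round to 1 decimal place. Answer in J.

349.9 J

Termite: 2991000 × 0.13 = 388830 J
Meerkat: 388830 × 0.15 = 58324.5 J
Genet: 58324.5 × 0.12 = 6998.94 J
Leopard: 6998.94 × 0.05 = 349.947 J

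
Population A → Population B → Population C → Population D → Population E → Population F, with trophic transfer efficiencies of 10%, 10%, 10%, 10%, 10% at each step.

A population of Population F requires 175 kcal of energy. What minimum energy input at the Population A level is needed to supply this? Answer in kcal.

17500000 kcal

Cumulative transfer efficiency: 0.1 × 0.1 × 0.1 × 0.1 × 0.1 = 0.00001
Population A energy = 175 / 0.00001 = 17500000 kcal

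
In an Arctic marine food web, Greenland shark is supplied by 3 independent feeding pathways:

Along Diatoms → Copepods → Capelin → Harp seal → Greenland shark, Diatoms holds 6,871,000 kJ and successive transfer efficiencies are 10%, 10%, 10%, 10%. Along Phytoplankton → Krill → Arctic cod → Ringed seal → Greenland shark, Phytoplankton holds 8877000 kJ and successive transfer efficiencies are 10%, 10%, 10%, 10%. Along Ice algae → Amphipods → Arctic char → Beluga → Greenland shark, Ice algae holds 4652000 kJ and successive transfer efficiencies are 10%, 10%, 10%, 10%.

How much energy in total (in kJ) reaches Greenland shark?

2040 kJ

Via Diatoms: 6871000 × 0.1 × 0.1 × 0.1 × 0.1 = 687.1 kJ
Via Phytoplankton: 8877000 × 0.1 × 0.1 × 0.1 × 0.1 = 887.7 kJ
Via Ice algae: 4652000 × 0.1 × 0.1 × 0.1 × 0.1 = 465.2 kJ
Total at Greenland shark: 687.1 + 887.7 + 465.2 = 2040 kJ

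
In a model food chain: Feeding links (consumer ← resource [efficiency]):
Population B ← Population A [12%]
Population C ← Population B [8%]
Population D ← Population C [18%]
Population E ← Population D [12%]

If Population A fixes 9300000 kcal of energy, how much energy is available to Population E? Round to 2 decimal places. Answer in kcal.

1928.45 kcal

Population B: 9300000 × 0.12 = 1116000 kcal
Population C: 1116000 × 0.08 = 89280 kcal
Population D: 89280 × 0.18 = 16070.4 kcal
Population E: 16070.4 × 0.12 = 1928.448 kcal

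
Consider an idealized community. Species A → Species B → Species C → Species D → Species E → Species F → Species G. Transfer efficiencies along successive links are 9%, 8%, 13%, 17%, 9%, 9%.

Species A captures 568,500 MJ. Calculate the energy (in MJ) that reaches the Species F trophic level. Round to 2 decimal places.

Species B: 568500 × 0.09 = 51165 MJ
Species C: 51165 × 0.08 = 4093.2 MJ
Species D: 4093.2 × 0.13 = 532.116 MJ
Species E: 532.116 × 0.17 = 90.45972 MJ
Species F: 90.45972 × 0.09 = 8.1413748 MJ

8.14 MJ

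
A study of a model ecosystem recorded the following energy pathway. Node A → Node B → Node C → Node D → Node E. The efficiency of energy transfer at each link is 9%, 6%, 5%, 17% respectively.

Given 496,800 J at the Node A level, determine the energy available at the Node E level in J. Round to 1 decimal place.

22.8 J

Node B: 496800 × 0.09 = 44712 J
Node C: 44712 × 0.06 = 2682.72 J
Node D: 2682.72 × 0.05 = 134.136 J
Node E: 134.136 × 0.17 = 22.80312 J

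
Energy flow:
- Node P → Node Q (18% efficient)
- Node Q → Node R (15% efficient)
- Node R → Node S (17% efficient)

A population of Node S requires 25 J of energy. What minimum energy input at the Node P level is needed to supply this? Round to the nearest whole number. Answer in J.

5447 J

Cumulative transfer efficiency: 0.18 × 0.15 × 0.17 = 0.00459
Node P energy = 25 / 0.00459 = 5447 J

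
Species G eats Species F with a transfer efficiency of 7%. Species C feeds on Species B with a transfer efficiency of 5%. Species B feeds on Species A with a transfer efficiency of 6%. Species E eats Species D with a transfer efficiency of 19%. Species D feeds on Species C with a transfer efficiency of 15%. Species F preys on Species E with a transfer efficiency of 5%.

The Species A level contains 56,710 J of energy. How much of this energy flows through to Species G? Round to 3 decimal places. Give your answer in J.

Species B: 56710 × 0.06 = 3402.6 J
Species C: 3402.6 × 0.05 = 170.13 J
Species D: 170.13 × 0.15 = 25.5195 J
Species E: 25.5195 × 0.19 = 4.848705 J
Species F: 4.848705 × 0.05 = 0.24243525 J
Species G: 0.24243525 × 0.07 = 0.0169704675 J

0.017 J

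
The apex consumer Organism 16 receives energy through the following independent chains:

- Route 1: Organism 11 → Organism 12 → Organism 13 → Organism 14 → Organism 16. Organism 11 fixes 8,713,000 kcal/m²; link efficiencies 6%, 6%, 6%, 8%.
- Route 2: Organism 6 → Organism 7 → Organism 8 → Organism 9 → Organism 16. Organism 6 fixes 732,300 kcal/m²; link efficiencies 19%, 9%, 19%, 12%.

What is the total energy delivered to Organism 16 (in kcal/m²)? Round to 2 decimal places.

Route 1: 8713000 × 0.06 × 0.06 × 0.06 × 0.08 = 150.56064 kcal/m²
Route 2: 732300 × 0.19 × 0.09 × 0.19 × 0.12 = 285.509124 kcal/m²
Total at Organism 16: 150.56064 + 285.509124 = 436.069764 kcal/m²

436.07 kcal/m²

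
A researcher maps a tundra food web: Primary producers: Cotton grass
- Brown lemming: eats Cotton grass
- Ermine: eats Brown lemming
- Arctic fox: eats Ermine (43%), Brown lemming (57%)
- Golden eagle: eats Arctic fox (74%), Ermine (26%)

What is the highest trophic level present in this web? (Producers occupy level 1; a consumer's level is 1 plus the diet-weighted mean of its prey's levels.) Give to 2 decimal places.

4.32

Brown lemming: 1 + 1 = 2
Ermine: 1 + 2 = 3
Arctic fox: 1 + (0.43×3 + 0.57×2) = 3.43
Golden eagle: 1 + (0.74×3.43 + 0.26×3) = 4.3182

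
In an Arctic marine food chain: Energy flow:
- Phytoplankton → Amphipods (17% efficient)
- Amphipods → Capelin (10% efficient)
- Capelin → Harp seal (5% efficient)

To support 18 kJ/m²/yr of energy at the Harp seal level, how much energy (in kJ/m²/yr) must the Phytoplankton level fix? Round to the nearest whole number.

21176 kJ/m²/yr

Cumulative transfer efficiency: 0.17 × 0.1 × 0.05 = 0.00085
Phytoplankton energy = 18 / 0.00085 = 21176 kJ/m²/yr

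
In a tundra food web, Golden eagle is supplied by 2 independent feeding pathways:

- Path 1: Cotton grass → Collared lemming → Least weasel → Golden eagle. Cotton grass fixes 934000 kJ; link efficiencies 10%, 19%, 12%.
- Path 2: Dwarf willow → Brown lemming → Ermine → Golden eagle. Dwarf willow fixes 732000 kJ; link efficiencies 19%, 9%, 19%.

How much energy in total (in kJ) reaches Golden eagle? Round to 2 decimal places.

Path 1: 934000 × 0.1 × 0.19 × 0.12 = 2129.52 kJ
Path 2: 732000 × 0.19 × 0.09 × 0.19 = 2378.268 kJ
Total at Golden eagle: 2129.52 + 2378.268 = 4507.788 kJ

4507.79 kJ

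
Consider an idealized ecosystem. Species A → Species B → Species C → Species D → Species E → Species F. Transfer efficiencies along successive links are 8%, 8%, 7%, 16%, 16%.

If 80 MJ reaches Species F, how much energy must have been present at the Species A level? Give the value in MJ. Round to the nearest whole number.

6975446 MJ

Cumulative transfer efficiency: 0.08 × 0.08 × 0.07 × 0.16 × 0.16 = 0.0000114688
Species A energy = 80 / 0.0000114688 = 6975446 MJ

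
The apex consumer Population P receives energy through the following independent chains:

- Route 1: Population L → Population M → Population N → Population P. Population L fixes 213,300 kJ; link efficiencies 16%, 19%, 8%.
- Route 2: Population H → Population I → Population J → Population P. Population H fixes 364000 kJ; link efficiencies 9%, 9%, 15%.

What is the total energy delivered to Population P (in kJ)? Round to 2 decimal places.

Route 1: 213300 × 0.16 × 0.19 × 0.08 = 518.7456 kJ
Route 2: 364000 × 0.09 × 0.09 × 0.15 = 442.26 kJ
Total at Population P: 518.7456 + 442.26 = 961.0056 kJ

961.01 kJ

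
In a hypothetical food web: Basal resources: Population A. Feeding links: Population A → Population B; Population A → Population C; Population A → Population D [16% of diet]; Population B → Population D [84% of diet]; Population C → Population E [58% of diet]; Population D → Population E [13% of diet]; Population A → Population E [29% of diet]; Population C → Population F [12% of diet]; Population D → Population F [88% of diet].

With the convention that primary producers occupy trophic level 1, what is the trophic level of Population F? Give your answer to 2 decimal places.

3.74

Population B: 1 + 1 = 2
Population C: 1 + 1 = 2
Population D: 1 + (0.16×1 + 0.84×2) = 2.84
Population E: 1 + (0.58×2 + 0.13×2.84 + 0.29×1) = 2.8192
Population F: 1 + (0.12×2 + 0.88×2.84) = 3.7392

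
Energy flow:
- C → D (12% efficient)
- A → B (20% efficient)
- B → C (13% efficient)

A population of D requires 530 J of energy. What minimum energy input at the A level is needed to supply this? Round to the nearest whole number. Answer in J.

Cumulative transfer efficiency: 0.2 × 0.13 × 0.12 = 0.00312
A energy = 530 / 0.00312 = 169872 J

169872 J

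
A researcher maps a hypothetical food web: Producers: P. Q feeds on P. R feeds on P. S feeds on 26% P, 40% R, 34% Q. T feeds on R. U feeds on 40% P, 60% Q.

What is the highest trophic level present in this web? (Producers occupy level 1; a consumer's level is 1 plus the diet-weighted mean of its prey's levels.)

Q: 1 + 1 = 2
R: 1 + 1 = 2
S: 1 + (0.26×1 + 0.4×2 + 0.34×2) = 2.74
T: 1 + 2 = 3
U: 1 + (0.4×1 + 0.6×2) = 2.6

3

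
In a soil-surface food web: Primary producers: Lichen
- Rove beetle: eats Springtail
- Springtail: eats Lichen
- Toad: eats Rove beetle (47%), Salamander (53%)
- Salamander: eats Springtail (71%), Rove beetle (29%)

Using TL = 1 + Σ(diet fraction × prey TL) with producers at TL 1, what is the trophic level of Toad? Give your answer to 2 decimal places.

4.15

Springtail: 1 + 1 = 2
Rove beetle: 1 + 2 = 3
Salamander: 1 + (0.71×2 + 0.29×3) = 3.29
Toad: 1 + (0.47×3 + 0.53×3.29) = 4.1537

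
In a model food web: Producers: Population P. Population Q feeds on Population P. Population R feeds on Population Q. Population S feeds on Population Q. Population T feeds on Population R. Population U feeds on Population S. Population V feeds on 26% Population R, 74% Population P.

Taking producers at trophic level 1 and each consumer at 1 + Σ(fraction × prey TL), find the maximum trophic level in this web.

Population Q: 1 + 1 = 2
Population R: 1 + 2 = 3
Population S: 1 + 2 = 3
Population T: 1 + 3 = 4
Population U: 1 + 3 = 4
Population V: 1 + (0.26×3 + 0.74×1) = 2.52

4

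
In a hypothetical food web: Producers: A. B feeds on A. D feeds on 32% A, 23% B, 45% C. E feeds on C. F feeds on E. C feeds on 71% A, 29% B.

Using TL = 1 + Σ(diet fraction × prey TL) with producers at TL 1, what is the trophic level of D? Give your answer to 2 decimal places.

2.81

B: 1 + 1 = 2
C: 1 + (0.71×1 + 0.29×2) = 2.29
D: 1 + (0.32×1 + 0.23×2 + 0.45×2.29) = 2.8105
E: 1 + 2.29 = 3.29
F: 1 + 3.29 = 4.29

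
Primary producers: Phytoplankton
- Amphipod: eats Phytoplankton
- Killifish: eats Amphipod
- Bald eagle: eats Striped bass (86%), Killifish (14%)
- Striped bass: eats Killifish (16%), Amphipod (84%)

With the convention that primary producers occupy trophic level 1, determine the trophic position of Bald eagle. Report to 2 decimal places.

Amphipod: 1 + 1 = 2
Killifish: 1 + 2 = 3
Striped bass: 1 + (0.16×3 + 0.84×2) = 3.16
Bald eagle: 1 + (0.86×3.16 + 0.14×3) = 4.1376

4.14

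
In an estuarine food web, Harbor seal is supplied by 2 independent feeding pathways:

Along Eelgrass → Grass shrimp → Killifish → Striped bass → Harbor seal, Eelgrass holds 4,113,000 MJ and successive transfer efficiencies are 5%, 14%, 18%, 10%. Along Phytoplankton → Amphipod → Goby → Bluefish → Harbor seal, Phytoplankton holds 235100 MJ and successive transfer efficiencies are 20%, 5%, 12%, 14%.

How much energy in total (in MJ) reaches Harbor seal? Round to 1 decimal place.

Via Eelgrass: 4113000 × 0.05 × 0.14 × 0.18 × 0.1 = 518.238 MJ
Via Phytoplankton: 235100 × 0.2 × 0.05 × 0.12 × 0.14 = 39.4968 MJ
Total at Harbor seal: 518.238 + 39.4968 = 557.7348 MJ

557.7 MJ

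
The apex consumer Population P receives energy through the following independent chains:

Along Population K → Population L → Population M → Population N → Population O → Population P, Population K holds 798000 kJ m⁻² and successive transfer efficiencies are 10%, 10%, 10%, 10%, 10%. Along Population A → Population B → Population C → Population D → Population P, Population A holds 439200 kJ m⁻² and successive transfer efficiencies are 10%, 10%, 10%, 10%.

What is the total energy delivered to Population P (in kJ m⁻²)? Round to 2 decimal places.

51.90 kJ m⁻²

Via Population K: 798000 × 0.1 × 0.1 × 0.1 × 0.1 × 0.1 = 7.98 kJ m⁻²
Via Population A: 439200 × 0.1 × 0.1 × 0.1 × 0.1 = 43.92 kJ m⁻²
Total at Population P: 7.98 + 43.92 = 51.9 kJ m⁻²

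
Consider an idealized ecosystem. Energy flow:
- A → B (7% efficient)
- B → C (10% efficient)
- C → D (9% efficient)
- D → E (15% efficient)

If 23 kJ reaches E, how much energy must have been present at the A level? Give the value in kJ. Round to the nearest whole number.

Cumulative transfer efficiency: 0.07 × 0.1 × 0.09 × 0.15 = 0.0000945
A energy = 23 / 0.0000945 = 243386 kJ

243386 kJ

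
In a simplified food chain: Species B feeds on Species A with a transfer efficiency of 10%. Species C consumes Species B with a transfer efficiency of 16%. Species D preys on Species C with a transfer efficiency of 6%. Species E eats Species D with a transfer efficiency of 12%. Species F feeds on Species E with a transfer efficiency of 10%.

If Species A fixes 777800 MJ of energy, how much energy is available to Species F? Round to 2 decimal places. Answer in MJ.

Species B: 777800 × 0.1 = 77780 MJ
Species C: 77780 × 0.16 = 12444.8 MJ
Species D: 12444.8 × 0.06 = 746.688 MJ
Species E: 746.688 × 0.12 = 89.60256 MJ
Species F: 89.60256 × 0.1 = 8.960256 MJ

8.96 MJ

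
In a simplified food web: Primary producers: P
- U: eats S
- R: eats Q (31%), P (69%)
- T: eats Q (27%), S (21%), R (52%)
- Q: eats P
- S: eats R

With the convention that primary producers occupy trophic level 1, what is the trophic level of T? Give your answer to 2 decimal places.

3.44

Q: 1 + 1 = 2
R: 1 + (0.31×2 + 0.69×1) = 2.31
S: 1 + 2.31 = 3.31
T: 1 + (0.27×2 + 0.21×3.31 + 0.52×2.31) = 3.4363
U: 1 + 3.31 = 4.31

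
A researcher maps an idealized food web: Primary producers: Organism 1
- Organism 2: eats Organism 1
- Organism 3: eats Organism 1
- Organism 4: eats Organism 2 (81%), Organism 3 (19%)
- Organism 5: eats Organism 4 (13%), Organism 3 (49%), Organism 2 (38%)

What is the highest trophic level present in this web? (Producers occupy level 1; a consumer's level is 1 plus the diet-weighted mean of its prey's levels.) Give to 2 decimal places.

3.13

Organism 2: 1 + 1 = 2
Organism 3: 1 + 1 = 2
Organism 4: 1 + (0.81×2 + 0.19×2) = 3
Organism 5: 1 + (0.13×3 + 0.49×2 + 0.38×2) = 3.13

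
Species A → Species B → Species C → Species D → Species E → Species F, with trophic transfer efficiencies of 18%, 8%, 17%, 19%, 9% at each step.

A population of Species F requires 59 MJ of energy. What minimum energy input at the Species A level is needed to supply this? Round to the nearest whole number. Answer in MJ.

Cumulative transfer efficiency: 0.18 × 0.08 × 0.17 × 0.19 × 0.09 = 0.0000418608
Species A energy = 59 / 0.0000418608 = 1409433 MJ

1409433 MJ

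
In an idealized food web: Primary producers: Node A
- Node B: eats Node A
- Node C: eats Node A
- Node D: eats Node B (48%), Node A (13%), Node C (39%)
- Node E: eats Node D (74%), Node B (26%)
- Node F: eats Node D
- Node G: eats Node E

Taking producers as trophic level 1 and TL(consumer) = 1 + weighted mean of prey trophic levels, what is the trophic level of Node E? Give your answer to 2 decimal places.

Node B: 1 + 1 = 2
Node C: 1 + 1 = 2
Node D: 1 + (0.48×2 + 0.13×1 + 0.39×2) = 2.87
Node E: 1 + (0.74×2.87 + 0.26×2) = 3.6438
Node F: 1 + 2.87 = 3.87
Node G: 1 + 3.6438 = 4.6438

3.64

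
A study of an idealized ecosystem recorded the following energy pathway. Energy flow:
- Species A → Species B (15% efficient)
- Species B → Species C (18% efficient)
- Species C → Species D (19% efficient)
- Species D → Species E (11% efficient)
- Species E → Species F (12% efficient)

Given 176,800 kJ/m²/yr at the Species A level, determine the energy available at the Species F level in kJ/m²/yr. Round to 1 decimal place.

Species B: 176800 × 0.15 = 26520 kJ/m²/yr
Species C: 26520 × 0.18 = 4773.6 kJ/m²/yr
Species D: 4773.6 × 0.19 = 906.984 kJ/m²/yr
Species E: 906.984 × 0.11 = 99.76824 kJ/m²/yr
Species F: 99.76824 × 0.12 = 11.9721888 kJ/m²/yr

12.0 kJ/m²/yr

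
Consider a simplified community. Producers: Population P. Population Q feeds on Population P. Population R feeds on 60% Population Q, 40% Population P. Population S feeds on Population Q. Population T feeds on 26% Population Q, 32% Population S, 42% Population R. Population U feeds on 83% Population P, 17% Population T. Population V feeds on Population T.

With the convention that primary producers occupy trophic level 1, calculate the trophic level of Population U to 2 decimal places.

Population Q: 1 + 1 = 2
Population R: 1 + (0.6×2 + 0.4×1) = 2.6
Population S: 1 + 2 = 3
Population T: 1 + (0.26×2 + 0.32×3 + 0.42×2.6) = 3.572
Population U: 1 + (0.83×1 + 0.17×3.572) = 2.43724
Population V: 1 + 3.572 = 4.572

2.44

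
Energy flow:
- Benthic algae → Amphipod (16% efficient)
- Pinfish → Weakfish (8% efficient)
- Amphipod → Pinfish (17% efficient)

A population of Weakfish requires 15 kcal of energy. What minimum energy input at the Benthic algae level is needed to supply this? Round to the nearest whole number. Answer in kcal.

Cumulative transfer efficiency: 0.16 × 0.17 × 0.08 = 0.002176
Benthic algae energy = 15 / 0.002176 = 6893 kcal

6893 kcal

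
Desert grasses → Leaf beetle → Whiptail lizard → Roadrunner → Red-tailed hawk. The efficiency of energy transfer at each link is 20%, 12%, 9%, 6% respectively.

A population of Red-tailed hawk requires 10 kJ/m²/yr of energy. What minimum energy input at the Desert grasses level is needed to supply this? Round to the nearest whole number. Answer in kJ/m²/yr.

Cumulative transfer efficiency: 0.2 × 0.12 × 0.09 × 0.06 = 0.0001296
Desert grasses energy = 10 / 0.0001296 = 77160 kJ/m²/yr

77160 kJ/m²/yr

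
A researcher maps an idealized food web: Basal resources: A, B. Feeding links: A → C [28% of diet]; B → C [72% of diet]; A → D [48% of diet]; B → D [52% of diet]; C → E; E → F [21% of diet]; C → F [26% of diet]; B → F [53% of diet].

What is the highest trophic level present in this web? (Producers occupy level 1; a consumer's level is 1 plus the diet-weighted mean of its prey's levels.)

C: 1 + (0.28×1 + 0.72×1) = 2
D: 1 + (0.48×1 + 0.52×1) = 2
E: 1 + 2 = 3
F: 1 + (0.21×3 + 0.26×2 + 0.53×1) = 2.68

3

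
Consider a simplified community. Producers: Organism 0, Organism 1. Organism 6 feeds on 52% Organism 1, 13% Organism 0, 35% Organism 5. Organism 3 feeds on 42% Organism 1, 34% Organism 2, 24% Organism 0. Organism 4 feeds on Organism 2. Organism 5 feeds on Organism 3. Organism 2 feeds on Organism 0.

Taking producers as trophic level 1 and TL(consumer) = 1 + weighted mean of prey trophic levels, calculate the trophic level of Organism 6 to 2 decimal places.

Organism 2: 1 + 1 = 2
Organism 3: 1 + (0.42×1 + 0.34×2 + 0.24×1) = 2.34
Organism 4: 1 + 2 = 3
Organism 5: 1 + 2.34 = 3.34
Organism 6: 1 + (0.52×1 + 0.13×1 + 0.35×3.34) = 2.819

2.82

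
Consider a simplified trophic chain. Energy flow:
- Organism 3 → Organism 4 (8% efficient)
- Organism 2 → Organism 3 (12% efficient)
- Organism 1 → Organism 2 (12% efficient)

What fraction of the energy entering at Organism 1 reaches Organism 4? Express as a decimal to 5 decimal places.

0.00115

Product of link efficiencies: 0.12 × 0.12 × 0.08 = 0.001152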